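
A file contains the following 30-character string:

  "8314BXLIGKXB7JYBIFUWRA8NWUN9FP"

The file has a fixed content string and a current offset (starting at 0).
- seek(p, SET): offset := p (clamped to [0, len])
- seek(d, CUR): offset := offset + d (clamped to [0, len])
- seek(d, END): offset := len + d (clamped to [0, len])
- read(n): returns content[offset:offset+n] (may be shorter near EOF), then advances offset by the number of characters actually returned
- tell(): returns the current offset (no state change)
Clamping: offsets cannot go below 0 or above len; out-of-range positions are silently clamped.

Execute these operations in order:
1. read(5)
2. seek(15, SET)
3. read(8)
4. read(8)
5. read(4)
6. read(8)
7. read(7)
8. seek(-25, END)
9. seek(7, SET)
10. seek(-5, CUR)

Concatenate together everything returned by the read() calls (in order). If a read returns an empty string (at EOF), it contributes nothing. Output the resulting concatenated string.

Answer: 8314BBIFUWRA8NWUN9FP

Derivation:
After 1 (read(5)): returned '8314B', offset=5
After 2 (seek(15, SET)): offset=15
After 3 (read(8)): returned 'BIFUWRA8', offset=23
After 4 (read(8)): returned 'NWUN9FP', offset=30
After 5 (read(4)): returned '', offset=30
After 6 (read(8)): returned '', offset=30
After 7 (read(7)): returned '', offset=30
After 8 (seek(-25, END)): offset=5
After 9 (seek(7, SET)): offset=7
After 10 (seek(-5, CUR)): offset=2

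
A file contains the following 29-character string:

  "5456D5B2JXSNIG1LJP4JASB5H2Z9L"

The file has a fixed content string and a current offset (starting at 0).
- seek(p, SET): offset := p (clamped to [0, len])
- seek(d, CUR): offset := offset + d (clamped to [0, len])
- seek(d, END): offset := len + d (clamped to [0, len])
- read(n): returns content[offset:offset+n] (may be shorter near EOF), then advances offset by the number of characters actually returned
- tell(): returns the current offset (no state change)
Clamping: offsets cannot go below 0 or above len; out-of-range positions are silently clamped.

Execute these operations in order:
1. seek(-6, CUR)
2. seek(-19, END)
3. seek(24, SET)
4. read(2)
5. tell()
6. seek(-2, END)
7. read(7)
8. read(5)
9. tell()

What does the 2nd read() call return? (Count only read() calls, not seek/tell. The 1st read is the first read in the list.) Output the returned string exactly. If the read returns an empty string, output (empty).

After 1 (seek(-6, CUR)): offset=0
After 2 (seek(-19, END)): offset=10
After 3 (seek(24, SET)): offset=24
After 4 (read(2)): returned 'H2', offset=26
After 5 (tell()): offset=26
After 6 (seek(-2, END)): offset=27
After 7 (read(7)): returned '9L', offset=29
After 8 (read(5)): returned '', offset=29
After 9 (tell()): offset=29

Answer: 9L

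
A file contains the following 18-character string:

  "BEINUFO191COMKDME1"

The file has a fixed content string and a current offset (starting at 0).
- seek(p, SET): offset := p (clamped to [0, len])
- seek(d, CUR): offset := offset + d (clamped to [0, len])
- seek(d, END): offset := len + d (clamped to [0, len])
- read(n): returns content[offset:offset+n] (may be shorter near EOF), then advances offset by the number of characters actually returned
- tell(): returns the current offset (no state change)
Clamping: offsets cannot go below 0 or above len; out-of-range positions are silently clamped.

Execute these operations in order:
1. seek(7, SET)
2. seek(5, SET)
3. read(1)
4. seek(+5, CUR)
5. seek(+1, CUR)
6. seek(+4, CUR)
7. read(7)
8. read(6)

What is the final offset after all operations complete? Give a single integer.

After 1 (seek(7, SET)): offset=7
After 2 (seek(5, SET)): offset=5
After 3 (read(1)): returned 'F', offset=6
After 4 (seek(+5, CUR)): offset=11
After 5 (seek(+1, CUR)): offset=12
After 6 (seek(+4, CUR)): offset=16
After 7 (read(7)): returned 'E1', offset=18
After 8 (read(6)): returned '', offset=18

Answer: 18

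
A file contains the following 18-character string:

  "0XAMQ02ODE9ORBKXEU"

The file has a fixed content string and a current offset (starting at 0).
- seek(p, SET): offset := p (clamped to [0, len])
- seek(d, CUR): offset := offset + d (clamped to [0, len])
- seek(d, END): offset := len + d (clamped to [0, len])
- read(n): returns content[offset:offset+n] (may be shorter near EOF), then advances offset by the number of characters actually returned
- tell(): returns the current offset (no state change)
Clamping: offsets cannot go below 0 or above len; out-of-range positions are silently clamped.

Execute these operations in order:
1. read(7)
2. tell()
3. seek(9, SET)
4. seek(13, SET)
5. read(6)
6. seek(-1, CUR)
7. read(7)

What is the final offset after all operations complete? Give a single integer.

After 1 (read(7)): returned '0XAMQ02', offset=7
After 2 (tell()): offset=7
After 3 (seek(9, SET)): offset=9
After 4 (seek(13, SET)): offset=13
After 5 (read(6)): returned 'BKXEU', offset=18
After 6 (seek(-1, CUR)): offset=17
After 7 (read(7)): returned 'U', offset=18

Answer: 18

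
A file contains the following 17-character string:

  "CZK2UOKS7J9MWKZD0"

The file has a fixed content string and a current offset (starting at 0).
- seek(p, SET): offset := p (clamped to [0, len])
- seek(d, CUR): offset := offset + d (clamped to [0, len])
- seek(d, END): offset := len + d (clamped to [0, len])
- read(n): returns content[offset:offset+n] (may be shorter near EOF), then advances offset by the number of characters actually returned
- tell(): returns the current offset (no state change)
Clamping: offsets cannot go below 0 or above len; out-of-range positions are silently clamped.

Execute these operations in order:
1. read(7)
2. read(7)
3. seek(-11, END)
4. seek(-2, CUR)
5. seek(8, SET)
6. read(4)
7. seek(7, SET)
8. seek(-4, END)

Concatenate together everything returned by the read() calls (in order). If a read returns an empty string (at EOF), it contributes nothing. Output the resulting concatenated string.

After 1 (read(7)): returned 'CZK2UOK', offset=7
After 2 (read(7)): returned 'S7J9MWK', offset=14
After 3 (seek(-11, END)): offset=6
After 4 (seek(-2, CUR)): offset=4
After 5 (seek(8, SET)): offset=8
After 6 (read(4)): returned '7J9M', offset=12
After 7 (seek(7, SET)): offset=7
After 8 (seek(-4, END)): offset=13

Answer: CZK2UOKS7J9MWK7J9M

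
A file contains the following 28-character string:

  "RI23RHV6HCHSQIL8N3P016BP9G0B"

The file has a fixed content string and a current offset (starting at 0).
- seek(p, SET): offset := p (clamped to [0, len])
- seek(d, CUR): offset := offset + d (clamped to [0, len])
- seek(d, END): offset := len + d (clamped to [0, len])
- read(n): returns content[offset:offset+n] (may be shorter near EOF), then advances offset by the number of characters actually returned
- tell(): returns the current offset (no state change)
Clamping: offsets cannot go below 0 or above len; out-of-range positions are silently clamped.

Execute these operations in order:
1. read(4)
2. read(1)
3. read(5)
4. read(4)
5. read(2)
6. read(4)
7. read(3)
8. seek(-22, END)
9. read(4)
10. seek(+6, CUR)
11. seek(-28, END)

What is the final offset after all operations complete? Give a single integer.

Answer: 0

Derivation:
After 1 (read(4)): returned 'RI23', offset=4
After 2 (read(1)): returned 'R', offset=5
After 3 (read(5)): returned 'HV6HC', offset=10
After 4 (read(4)): returned 'HSQI', offset=14
After 5 (read(2)): returned 'L8', offset=16
After 6 (read(4)): returned 'N3P0', offset=20
After 7 (read(3)): returned '16B', offset=23
After 8 (seek(-22, END)): offset=6
After 9 (read(4)): returned 'V6HC', offset=10
After 10 (seek(+6, CUR)): offset=16
After 11 (seek(-28, END)): offset=0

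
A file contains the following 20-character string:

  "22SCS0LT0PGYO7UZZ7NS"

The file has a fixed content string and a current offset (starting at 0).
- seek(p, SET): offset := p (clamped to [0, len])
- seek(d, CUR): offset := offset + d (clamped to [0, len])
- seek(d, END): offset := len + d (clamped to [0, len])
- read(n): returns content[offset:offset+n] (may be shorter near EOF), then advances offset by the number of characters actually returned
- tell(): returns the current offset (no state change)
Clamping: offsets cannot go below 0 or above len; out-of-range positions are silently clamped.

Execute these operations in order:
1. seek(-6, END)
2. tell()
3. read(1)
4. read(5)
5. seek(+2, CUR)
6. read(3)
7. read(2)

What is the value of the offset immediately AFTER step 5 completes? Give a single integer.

After 1 (seek(-6, END)): offset=14
After 2 (tell()): offset=14
After 3 (read(1)): returned 'U', offset=15
After 4 (read(5)): returned 'ZZ7NS', offset=20
After 5 (seek(+2, CUR)): offset=20

Answer: 20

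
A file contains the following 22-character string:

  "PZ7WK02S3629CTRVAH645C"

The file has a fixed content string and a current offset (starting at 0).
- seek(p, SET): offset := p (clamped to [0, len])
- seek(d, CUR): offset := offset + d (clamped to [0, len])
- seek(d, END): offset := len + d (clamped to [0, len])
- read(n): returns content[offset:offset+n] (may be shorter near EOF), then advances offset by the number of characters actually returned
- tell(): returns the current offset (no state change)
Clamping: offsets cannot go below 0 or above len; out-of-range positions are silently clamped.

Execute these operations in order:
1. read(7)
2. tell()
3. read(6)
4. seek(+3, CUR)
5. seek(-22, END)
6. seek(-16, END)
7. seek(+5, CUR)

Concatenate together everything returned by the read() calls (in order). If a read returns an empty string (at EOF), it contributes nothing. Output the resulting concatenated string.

Answer: PZ7WK02S3629C

Derivation:
After 1 (read(7)): returned 'PZ7WK02', offset=7
After 2 (tell()): offset=7
After 3 (read(6)): returned 'S3629C', offset=13
After 4 (seek(+3, CUR)): offset=16
After 5 (seek(-22, END)): offset=0
After 6 (seek(-16, END)): offset=6
After 7 (seek(+5, CUR)): offset=11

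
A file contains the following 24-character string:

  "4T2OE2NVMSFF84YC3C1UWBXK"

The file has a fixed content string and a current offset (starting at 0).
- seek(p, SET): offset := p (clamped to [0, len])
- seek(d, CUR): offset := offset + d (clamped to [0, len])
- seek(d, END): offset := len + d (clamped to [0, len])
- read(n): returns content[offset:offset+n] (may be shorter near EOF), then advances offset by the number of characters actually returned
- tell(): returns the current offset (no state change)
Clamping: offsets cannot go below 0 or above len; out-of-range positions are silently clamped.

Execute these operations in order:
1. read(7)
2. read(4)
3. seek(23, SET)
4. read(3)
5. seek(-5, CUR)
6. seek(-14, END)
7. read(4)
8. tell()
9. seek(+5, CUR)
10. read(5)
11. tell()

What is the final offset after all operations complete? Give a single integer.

After 1 (read(7)): returned '4T2OE2N', offset=7
After 2 (read(4)): returned 'VMSF', offset=11
After 3 (seek(23, SET)): offset=23
After 4 (read(3)): returned 'K', offset=24
After 5 (seek(-5, CUR)): offset=19
After 6 (seek(-14, END)): offset=10
After 7 (read(4)): returned 'FF84', offset=14
After 8 (tell()): offset=14
After 9 (seek(+5, CUR)): offset=19
After 10 (read(5)): returned 'UWBXK', offset=24
After 11 (tell()): offset=24

Answer: 24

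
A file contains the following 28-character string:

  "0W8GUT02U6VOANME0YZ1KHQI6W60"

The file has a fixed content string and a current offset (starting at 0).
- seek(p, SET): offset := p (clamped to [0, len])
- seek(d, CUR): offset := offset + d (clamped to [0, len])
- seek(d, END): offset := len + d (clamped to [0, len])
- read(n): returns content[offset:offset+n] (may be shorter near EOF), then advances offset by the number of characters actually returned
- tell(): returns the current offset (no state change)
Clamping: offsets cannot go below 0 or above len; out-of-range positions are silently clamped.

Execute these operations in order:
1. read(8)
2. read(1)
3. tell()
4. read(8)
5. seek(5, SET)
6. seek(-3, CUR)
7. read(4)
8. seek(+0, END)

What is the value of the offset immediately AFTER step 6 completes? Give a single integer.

Answer: 2

Derivation:
After 1 (read(8)): returned '0W8GUT02', offset=8
After 2 (read(1)): returned 'U', offset=9
After 3 (tell()): offset=9
After 4 (read(8)): returned '6VOANME0', offset=17
After 5 (seek(5, SET)): offset=5
After 6 (seek(-3, CUR)): offset=2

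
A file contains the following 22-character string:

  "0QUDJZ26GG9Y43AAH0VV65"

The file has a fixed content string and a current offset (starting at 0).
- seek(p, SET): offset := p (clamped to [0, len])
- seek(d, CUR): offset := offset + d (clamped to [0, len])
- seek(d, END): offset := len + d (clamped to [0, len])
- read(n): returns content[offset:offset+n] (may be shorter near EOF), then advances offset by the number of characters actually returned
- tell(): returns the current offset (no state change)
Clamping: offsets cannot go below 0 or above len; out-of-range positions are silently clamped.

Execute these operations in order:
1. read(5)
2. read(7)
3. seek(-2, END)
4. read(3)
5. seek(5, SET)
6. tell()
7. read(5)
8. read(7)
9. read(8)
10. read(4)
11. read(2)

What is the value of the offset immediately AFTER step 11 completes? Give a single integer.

Answer: 22

Derivation:
After 1 (read(5)): returned '0QUDJ', offset=5
After 2 (read(7)): returned 'Z26GG9Y', offset=12
After 3 (seek(-2, END)): offset=20
After 4 (read(3)): returned '65', offset=22
After 5 (seek(5, SET)): offset=5
After 6 (tell()): offset=5
After 7 (read(5)): returned 'Z26GG', offset=10
After 8 (read(7)): returned '9Y43AAH', offset=17
After 9 (read(8)): returned '0VV65', offset=22
After 10 (read(4)): returned '', offset=22
After 11 (read(2)): returned '', offset=22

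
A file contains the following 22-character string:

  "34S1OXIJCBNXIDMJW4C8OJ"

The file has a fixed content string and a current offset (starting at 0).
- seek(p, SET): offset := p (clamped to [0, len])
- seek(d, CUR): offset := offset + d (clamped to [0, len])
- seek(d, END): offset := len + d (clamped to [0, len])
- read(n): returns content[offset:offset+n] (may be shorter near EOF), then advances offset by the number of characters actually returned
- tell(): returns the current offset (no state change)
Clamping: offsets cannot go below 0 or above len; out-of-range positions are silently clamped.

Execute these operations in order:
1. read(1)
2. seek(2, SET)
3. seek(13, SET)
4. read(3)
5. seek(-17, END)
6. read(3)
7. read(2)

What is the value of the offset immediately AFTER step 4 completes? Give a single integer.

Answer: 16

Derivation:
After 1 (read(1)): returned '3', offset=1
After 2 (seek(2, SET)): offset=2
After 3 (seek(13, SET)): offset=13
After 4 (read(3)): returned 'DMJ', offset=16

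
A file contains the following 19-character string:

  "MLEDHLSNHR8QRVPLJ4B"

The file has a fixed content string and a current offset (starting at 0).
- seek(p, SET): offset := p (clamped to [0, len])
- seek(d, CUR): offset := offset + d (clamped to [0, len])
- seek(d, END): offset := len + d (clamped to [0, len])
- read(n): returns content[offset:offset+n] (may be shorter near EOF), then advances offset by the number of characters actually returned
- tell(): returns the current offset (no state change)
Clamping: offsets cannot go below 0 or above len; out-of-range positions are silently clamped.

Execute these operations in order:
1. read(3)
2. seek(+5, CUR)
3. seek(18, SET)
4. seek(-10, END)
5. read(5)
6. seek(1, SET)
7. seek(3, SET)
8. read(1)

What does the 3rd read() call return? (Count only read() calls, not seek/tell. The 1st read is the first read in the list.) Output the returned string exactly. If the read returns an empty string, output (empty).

After 1 (read(3)): returned 'MLE', offset=3
After 2 (seek(+5, CUR)): offset=8
After 3 (seek(18, SET)): offset=18
After 4 (seek(-10, END)): offset=9
After 5 (read(5)): returned 'R8QRV', offset=14
After 6 (seek(1, SET)): offset=1
After 7 (seek(3, SET)): offset=3
After 8 (read(1)): returned 'D', offset=4

Answer: D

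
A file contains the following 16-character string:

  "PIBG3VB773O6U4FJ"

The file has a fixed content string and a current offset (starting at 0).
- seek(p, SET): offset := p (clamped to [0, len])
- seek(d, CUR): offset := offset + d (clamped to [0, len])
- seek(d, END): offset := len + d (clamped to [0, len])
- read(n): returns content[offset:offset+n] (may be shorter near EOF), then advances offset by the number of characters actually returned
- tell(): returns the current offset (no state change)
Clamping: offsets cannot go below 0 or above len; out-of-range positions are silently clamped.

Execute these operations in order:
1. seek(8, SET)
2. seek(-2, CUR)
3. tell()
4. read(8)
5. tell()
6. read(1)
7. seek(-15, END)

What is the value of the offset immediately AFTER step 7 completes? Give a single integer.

Answer: 1

Derivation:
After 1 (seek(8, SET)): offset=8
After 2 (seek(-2, CUR)): offset=6
After 3 (tell()): offset=6
After 4 (read(8)): returned 'B773O6U4', offset=14
After 5 (tell()): offset=14
After 6 (read(1)): returned 'F', offset=15
After 7 (seek(-15, END)): offset=1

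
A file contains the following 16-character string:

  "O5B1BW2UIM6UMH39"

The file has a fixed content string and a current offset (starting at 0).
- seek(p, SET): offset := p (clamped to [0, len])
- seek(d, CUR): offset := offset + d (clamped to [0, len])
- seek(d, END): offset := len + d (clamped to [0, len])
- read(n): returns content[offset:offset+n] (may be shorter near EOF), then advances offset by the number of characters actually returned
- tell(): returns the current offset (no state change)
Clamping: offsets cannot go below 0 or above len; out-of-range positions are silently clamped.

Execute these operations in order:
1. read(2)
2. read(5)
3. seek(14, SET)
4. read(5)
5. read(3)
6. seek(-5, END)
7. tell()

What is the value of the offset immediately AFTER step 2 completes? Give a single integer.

After 1 (read(2)): returned 'O5', offset=2
After 2 (read(5)): returned 'B1BW2', offset=7

Answer: 7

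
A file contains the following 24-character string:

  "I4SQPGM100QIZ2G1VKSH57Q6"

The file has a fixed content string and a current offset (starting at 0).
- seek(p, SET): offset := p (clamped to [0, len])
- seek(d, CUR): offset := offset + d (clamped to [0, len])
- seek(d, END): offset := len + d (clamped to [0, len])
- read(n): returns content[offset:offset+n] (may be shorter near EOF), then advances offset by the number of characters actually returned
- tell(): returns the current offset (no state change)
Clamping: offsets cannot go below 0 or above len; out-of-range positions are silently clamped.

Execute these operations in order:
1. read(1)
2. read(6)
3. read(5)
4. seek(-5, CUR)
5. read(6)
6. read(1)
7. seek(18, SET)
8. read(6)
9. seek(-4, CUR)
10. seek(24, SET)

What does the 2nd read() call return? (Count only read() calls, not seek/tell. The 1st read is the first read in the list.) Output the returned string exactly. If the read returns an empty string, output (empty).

Answer: 4SQPGM

Derivation:
After 1 (read(1)): returned 'I', offset=1
After 2 (read(6)): returned '4SQPGM', offset=7
After 3 (read(5)): returned '100QI', offset=12
After 4 (seek(-5, CUR)): offset=7
After 5 (read(6)): returned '100QIZ', offset=13
After 6 (read(1)): returned '2', offset=14
After 7 (seek(18, SET)): offset=18
After 8 (read(6)): returned 'SH57Q6', offset=24
After 9 (seek(-4, CUR)): offset=20
After 10 (seek(24, SET)): offset=24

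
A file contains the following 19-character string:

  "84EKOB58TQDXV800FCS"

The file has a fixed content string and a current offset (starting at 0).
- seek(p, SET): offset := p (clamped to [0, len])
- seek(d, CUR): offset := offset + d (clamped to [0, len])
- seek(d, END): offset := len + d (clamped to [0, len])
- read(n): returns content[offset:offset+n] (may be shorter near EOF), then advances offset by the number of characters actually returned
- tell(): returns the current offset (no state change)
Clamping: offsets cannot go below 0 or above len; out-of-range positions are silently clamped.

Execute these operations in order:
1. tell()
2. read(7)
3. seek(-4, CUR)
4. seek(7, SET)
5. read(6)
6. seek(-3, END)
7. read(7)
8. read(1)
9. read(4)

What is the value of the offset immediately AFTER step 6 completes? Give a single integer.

Answer: 16

Derivation:
After 1 (tell()): offset=0
After 2 (read(7)): returned '84EKOB5', offset=7
After 3 (seek(-4, CUR)): offset=3
After 4 (seek(7, SET)): offset=7
After 5 (read(6)): returned '8TQDXV', offset=13
After 6 (seek(-3, END)): offset=16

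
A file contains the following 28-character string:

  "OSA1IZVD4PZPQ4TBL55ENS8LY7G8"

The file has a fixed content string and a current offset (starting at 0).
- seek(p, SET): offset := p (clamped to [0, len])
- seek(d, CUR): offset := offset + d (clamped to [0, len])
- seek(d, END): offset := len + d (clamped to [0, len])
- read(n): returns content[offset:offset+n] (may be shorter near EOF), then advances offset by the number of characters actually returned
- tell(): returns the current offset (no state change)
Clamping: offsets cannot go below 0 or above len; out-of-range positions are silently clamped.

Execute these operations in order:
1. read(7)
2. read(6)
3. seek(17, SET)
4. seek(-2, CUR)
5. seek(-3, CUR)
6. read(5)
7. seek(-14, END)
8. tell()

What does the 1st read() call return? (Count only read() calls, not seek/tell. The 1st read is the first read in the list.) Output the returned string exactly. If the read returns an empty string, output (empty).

Answer: OSA1IZV

Derivation:
After 1 (read(7)): returned 'OSA1IZV', offset=7
After 2 (read(6)): returned 'D4PZPQ', offset=13
After 3 (seek(17, SET)): offset=17
After 4 (seek(-2, CUR)): offset=15
After 5 (seek(-3, CUR)): offset=12
After 6 (read(5)): returned 'Q4TBL', offset=17
After 7 (seek(-14, END)): offset=14
After 8 (tell()): offset=14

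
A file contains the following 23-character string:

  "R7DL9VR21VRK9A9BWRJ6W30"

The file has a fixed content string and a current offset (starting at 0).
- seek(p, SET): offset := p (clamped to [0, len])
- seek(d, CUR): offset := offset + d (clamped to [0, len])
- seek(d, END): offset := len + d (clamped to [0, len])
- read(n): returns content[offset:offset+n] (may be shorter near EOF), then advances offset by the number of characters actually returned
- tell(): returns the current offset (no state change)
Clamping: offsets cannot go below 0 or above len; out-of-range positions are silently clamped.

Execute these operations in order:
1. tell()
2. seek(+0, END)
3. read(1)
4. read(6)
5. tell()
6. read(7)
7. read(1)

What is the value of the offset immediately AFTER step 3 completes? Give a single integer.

Answer: 23

Derivation:
After 1 (tell()): offset=0
After 2 (seek(+0, END)): offset=23
After 3 (read(1)): returned '', offset=23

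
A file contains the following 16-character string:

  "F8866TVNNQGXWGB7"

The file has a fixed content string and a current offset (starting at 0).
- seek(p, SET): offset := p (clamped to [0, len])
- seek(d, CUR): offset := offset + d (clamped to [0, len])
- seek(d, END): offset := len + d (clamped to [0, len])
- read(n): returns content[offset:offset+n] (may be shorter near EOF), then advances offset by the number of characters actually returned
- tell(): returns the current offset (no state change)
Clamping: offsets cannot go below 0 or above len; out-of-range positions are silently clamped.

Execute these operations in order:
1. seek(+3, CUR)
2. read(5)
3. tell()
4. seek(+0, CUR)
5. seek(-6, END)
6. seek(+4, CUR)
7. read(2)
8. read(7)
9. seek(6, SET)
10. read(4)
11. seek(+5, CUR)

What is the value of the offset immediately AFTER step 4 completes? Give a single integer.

Answer: 8

Derivation:
After 1 (seek(+3, CUR)): offset=3
After 2 (read(5)): returned '66TVN', offset=8
After 3 (tell()): offset=8
After 4 (seek(+0, CUR)): offset=8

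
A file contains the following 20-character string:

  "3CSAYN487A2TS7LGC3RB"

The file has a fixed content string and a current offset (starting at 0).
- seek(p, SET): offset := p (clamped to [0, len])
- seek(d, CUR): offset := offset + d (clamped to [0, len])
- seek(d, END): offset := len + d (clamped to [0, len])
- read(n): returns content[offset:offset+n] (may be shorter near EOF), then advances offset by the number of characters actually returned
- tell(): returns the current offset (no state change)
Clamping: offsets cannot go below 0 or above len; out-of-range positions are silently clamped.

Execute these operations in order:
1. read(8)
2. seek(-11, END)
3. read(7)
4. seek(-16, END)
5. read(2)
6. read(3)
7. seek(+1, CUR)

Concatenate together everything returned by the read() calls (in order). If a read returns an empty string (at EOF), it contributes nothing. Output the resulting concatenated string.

After 1 (read(8)): returned '3CSAYN48', offset=8
After 2 (seek(-11, END)): offset=9
After 3 (read(7)): returned 'A2TS7LG', offset=16
After 4 (seek(-16, END)): offset=4
After 5 (read(2)): returned 'YN', offset=6
After 6 (read(3)): returned '487', offset=9
After 7 (seek(+1, CUR)): offset=10

Answer: 3CSAYN48A2TS7LGYN487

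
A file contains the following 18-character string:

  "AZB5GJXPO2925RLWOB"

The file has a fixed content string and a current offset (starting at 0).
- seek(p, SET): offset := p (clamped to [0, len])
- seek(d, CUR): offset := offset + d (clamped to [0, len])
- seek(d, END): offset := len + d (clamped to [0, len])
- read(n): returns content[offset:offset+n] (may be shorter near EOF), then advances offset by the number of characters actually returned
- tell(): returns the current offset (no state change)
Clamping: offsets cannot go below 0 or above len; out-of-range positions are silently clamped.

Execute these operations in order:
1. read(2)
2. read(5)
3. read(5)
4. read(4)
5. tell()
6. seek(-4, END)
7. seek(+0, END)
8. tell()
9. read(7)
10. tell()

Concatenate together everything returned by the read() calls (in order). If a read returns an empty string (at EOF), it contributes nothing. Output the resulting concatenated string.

Answer: AZB5GJXPO2925RLW

Derivation:
After 1 (read(2)): returned 'AZ', offset=2
After 2 (read(5)): returned 'B5GJX', offset=7
After 3 (read(5)): returned 'PO292', offset=12
After 4 (read(4)): returned '5RLW', offset=16
After 5 (tell()): offset=16
After 6 (seek(-4, END)): offset=14
After 7 (seek(+0, END)): offset=18
After 8 (tell()): offset=18
After 9 (read(7)): returned '', offset=18
After 10 (tell()): offset=18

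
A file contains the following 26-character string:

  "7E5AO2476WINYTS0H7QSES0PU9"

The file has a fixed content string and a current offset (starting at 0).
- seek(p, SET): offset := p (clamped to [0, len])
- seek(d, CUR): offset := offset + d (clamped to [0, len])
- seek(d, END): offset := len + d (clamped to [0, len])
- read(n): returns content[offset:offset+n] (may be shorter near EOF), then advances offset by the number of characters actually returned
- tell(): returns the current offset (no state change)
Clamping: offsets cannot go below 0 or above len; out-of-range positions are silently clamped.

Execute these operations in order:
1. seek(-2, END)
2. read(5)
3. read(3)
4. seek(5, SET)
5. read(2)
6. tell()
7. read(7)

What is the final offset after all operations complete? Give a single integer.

Answer: 14

Derivation:
After 1 (seek(-2, END)): offset=24
After 2 (read(5)): returned 'U9', offset=26
After 3 (read(3)): returned '', offset=26
After 4 (seek(5, SET)): offset=5
After 5 (read(2)): returned '24', offset=7
After 6 (tell()): offset=7
After 7 (read(7)): returned '76WINYT', offset=14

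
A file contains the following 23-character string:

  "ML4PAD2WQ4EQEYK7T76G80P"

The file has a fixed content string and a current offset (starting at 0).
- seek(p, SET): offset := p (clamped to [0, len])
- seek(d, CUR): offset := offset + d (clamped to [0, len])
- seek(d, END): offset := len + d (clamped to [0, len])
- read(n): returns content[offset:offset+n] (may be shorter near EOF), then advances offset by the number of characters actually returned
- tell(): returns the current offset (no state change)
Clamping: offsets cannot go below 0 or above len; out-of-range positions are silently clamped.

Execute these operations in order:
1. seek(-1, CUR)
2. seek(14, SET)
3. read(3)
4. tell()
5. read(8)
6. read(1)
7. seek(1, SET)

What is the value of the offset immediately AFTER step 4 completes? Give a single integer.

After 1 (seek(-1, CUR)): offset=0
After 2 (seek(14, SET)): offset=14
After 3 (read(3)): returned 'K7T', offset=17
After 4 (tell()): offset=17

Answer: 17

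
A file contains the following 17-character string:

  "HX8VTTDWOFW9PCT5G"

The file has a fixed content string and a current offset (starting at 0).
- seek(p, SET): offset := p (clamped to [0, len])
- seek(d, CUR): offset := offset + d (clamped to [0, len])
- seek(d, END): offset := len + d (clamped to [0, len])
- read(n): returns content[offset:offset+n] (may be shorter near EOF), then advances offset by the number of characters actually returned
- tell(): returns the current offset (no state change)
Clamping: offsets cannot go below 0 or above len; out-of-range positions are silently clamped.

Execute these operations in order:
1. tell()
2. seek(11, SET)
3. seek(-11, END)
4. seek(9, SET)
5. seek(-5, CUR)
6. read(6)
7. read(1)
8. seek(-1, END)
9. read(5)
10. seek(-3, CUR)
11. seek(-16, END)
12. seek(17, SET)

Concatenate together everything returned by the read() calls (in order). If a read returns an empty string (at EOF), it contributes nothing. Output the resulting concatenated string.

After 1 (tell()): offset=0
After 2 (seek(11, SET)): offset=11
After 3 (seek(-11, END)): offset=6
After 4 (seek(9, SET)): offset=9
After 5 (seek(-5, CUR)): offset=4
After 6 (read(6)): returned 'TTDWOF', offset=10
After 7 (read(1)): returned 'W', offset=11
After 8 (seek(-1, END)): offset=16
After 9 (read(5)): returned 'G', offset=17
After 10 (seek(-3, CUR)): offset=14
After 11 (seek(-16, END)): offset=1
After 12 (seek(17, SET)): offset=17

Answer: TTDWOFWG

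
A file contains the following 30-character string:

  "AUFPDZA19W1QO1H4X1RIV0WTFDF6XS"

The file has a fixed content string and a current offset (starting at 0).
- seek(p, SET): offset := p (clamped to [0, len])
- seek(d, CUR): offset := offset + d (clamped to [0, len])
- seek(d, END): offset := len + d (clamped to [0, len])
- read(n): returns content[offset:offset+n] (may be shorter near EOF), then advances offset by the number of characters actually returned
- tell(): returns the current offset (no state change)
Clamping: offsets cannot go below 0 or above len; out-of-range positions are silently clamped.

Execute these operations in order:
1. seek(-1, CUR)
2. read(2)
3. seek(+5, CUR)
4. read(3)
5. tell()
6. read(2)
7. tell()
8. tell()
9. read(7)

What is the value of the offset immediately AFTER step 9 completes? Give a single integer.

After 1 (seek(-1, CUR)): offset=0
After 2 (read(2)): returned 'AU', offset=2
After 3 (seek(+5, CUR)): offset=7
After 4 (read(3)): returned '19W', offset=10
After 5 (tell()): offset=10
After 6 (read(2)): returned '1Q', offset=12
After 7 (tell()): offset=12
After 8 (tell()): offset=12
After 9 (read(7)): returned 'O1H4X1R', offset=19

Answer: 19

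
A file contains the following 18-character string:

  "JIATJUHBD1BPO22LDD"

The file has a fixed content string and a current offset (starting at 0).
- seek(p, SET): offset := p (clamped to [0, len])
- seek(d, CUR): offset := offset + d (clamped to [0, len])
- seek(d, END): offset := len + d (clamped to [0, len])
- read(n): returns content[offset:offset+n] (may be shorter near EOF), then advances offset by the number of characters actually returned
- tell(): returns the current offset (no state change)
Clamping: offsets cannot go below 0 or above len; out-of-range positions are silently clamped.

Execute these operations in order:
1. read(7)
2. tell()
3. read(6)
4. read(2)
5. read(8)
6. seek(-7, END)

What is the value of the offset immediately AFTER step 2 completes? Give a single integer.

After 1 (read(7)): returned 'JIATJUH', offset=7
After 2 (tell()): offset=7

Answer: 7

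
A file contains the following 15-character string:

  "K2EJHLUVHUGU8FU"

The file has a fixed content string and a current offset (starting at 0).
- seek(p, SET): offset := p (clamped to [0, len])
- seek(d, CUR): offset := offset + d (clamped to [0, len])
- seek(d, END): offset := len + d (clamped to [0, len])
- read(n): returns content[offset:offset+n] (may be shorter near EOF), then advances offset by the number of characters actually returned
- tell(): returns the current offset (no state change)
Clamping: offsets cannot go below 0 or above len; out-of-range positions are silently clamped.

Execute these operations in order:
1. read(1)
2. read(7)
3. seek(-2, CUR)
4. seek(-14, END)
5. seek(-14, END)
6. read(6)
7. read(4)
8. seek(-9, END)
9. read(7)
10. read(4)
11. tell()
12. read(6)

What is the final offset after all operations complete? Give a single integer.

After 1 (read(1)): returned 'K', offset=1
After 2 (read(7)): returned '2EJHLUV', offset=8
After 3 (seek(-2, CUR)): offset=6
After 4 (seek(-14, END)): offset=1
After 5 (seek(-14, END)): offset=1
After 6 (read(6)): returned '2EJHLU', offset=7
After 7 (read(4)): returned 'VHUG', offset=11
After 8 (seek(-9, END)): offset=6
After 9 (read(7)): returned 'UVHUGU8', offset=13
After 10 (read(4)): returned 'FU', offset=15
After 11 (tell()): offset=15
After 12 (read(6)): returned '', offset=15

Answer: 15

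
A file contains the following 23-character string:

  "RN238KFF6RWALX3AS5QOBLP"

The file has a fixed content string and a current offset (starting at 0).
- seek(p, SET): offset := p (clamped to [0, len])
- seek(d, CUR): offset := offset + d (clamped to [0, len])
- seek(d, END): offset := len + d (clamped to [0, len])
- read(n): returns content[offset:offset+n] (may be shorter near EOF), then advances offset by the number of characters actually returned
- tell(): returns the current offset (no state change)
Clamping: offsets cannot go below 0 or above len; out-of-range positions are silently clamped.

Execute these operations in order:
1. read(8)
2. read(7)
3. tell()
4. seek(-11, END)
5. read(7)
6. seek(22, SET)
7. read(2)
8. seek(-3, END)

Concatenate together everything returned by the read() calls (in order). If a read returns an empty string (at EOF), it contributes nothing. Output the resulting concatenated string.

After 1 (read(8)): returned 'RN238KFF', offset=8
After 2 (read(7)): returned '6RWALX3', offset=15
After 3 (tell()): offset=15
After 4 (seek(-11, END)): offset=12
After 5 (read(7)): returned 'LX3AS5Q', offset=19
After 6 (seek(22, SET)): offset=22
After 7 (read(2)): returned 'P', offset=23
After 8 (seek(-3, END)): offset=20

Answer: RN238KFF6RWALX3LX3AS5QP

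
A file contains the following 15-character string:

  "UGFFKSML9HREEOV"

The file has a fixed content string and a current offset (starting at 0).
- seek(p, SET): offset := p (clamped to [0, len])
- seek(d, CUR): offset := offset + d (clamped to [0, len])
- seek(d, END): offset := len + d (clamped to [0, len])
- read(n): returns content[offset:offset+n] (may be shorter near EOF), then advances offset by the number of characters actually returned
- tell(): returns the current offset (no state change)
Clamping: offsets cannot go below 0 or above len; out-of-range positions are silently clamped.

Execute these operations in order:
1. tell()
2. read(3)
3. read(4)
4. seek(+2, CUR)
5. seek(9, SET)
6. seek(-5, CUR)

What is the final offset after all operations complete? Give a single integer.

After 1 (tell()): offset=0
After 2 (read(3)): returned 'UGF', offset=3
After 3 (read(4)): returned 'FKSM', offset=7
After 4 (seek(+2, CUR)): offset=9
After 5 (seek(9, SET)): offset=9
After 6 (seek(-5, CUR)): offset=4

Answer: 4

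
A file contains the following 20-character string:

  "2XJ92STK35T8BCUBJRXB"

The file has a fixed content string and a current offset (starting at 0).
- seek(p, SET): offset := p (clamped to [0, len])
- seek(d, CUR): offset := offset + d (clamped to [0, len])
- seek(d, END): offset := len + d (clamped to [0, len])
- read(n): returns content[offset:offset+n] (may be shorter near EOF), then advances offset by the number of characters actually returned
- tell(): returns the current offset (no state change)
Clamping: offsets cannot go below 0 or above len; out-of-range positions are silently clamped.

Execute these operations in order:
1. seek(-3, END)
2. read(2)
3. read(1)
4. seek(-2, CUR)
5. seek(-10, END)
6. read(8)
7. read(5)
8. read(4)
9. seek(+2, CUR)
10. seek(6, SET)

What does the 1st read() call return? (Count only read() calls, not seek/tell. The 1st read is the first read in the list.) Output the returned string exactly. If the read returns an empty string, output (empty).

After 1 (seek(-3, END)): offset=17
After 2 (read(2)): returned 'RX', offset=19
After 3 (read(1)): returned 'B', offset=20
After 4 (seek(-2, CUR)): offset=18
After 5 (seek(-10, END)): offset=10
After 6 (read(8)): returned 'T8BCUBJR', offset=18
After 7 (read(5)): returned 'XB', offset=20
After 8 (read(4)): returned '', offset=20
After 9 (seek(+2, CUR)): offset=20
After 10 (seek(6, SET)): offset=6

Answer: RX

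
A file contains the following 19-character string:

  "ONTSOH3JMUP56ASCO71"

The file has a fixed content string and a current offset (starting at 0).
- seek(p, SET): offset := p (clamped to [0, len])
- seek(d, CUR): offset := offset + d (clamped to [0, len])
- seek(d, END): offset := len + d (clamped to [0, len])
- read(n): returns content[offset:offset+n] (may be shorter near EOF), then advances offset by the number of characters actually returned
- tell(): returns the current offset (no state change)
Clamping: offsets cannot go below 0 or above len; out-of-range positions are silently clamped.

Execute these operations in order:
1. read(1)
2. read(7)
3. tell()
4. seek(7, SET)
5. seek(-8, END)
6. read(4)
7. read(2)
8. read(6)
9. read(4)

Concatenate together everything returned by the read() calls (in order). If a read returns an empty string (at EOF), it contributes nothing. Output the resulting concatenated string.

After 1 (read(1)): returned 'O', offset=1
After 2 (read(7)): returned 'NTSOH3J', offset=8
After 3 (tell()): offset=8
After 4 (seek(7, SET)): offset=7
After 5 (seek(-8, END)): offset=11
After 6 (read(4)): returned '56AS', offset=15
After 7 (read(2)): returned 'CO', offset=17
After 8 (read(6)): returned '71', offset=19
After 9 (read(4)): returned '', offset=19

Answer: ONTSOH3J56ASCO71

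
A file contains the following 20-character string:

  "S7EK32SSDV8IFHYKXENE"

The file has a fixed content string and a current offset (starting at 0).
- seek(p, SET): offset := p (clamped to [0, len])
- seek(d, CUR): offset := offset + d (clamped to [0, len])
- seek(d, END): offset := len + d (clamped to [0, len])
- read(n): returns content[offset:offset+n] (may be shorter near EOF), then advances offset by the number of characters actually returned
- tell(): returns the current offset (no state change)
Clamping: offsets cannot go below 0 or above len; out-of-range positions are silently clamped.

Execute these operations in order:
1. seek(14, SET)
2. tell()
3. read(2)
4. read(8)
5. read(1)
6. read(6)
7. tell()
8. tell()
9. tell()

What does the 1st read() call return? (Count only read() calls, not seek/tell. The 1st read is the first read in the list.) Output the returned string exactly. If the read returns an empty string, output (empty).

After 1 (seek(14, SET)): offset=14
After 2 (tell()): offset=14
After 3 (read(2)): returned 'YK', offset=16
After 4 (read(8)): returned 'XENE', offset=20
After 5 (read(1)): returned '', offset=20
After 6 (read(6)): returned '', offset=20
After 7 (tell()): offset=20
After 8 (tell()): offset=20
After 9 (tell()): offset=20

Answer: YK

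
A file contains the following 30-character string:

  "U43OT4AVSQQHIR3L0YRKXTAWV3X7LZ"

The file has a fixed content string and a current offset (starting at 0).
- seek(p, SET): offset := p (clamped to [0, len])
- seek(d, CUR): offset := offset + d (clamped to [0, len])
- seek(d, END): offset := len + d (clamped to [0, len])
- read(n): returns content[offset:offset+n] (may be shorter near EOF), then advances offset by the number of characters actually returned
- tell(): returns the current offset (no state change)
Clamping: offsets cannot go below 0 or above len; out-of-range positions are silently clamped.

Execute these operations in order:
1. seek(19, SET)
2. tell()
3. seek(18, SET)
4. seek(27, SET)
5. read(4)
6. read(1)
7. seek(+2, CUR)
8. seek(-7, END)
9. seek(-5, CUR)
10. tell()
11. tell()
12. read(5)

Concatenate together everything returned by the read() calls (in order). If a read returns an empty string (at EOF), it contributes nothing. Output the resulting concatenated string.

After 1 (seek(19, SET)): offset=19
After 2 (tell()): offset=19
After 3 (seek(18, SET)): offset=18
After 4 (seek(27, SET)): offset=27
After 5 (read(4)): returned '7LZ', offset=30
After 6 (read(1)): returned '', offset=30
After 7 (seek(+2, CUR)): offset=30
After 8 (seek(-7, END)): offset=23
After 9 (seek(-5, CUR)): offset=18
After 10 (tell()): offset=18
After 11 (tell()): offset=18
After 12 (read(5)): returned 'RKXTA', offset=23

Answer: 7LZRKXTA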